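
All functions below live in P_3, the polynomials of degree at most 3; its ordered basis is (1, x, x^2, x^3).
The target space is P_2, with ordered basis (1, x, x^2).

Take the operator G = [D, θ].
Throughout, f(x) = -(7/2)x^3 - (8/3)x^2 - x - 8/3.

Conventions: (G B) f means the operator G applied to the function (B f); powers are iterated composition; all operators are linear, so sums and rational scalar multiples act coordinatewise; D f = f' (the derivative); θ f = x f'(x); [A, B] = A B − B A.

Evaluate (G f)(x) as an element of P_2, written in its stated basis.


g(x) = -(21/2)x^2 - (16/3)x - 1

θ f = -(21/2)x^3 - (16/3)x^2 - x
D θ f = -(63/2)x^2 - (32/3)x - 1
D f = -(21/2)x^2 - (16/3)x - 1
θ D f = -21x^2 - (16/3)x
[D, θ] f = -(21/2)x^2 - (16/3)x - 1


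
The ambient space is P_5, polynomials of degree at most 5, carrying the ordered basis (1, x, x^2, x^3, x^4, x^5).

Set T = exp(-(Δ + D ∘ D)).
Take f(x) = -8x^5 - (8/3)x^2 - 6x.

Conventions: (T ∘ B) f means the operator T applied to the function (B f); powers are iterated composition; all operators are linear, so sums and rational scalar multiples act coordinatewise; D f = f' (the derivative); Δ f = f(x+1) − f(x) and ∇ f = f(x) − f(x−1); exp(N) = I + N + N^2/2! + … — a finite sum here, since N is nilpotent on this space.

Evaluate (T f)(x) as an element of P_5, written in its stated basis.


order-1 term: 40x^4 + 240x^3 + 80x^2 + (136/3)x + 22
order-2 term: -80x^3 - 720x^2 - 1240x - 848/3
order-3 term: 80x^2 + 720x + 1160
order-4 term: -40x - 240
order-5 term: 8
the series for exp(-(Δ + D ∘ D)) f terminates at order 5
exp(-(Δ + D ∘ D)) f = -8x^5 + 40x^4 + 160x^3 - (1688/3)x^2 - (1562/3)x + 2002/3

the result is g(x) = -8x^5 + 40x^4 + 160x^3 - (1688/3)x^2 - (1562/3)x + 2002/3


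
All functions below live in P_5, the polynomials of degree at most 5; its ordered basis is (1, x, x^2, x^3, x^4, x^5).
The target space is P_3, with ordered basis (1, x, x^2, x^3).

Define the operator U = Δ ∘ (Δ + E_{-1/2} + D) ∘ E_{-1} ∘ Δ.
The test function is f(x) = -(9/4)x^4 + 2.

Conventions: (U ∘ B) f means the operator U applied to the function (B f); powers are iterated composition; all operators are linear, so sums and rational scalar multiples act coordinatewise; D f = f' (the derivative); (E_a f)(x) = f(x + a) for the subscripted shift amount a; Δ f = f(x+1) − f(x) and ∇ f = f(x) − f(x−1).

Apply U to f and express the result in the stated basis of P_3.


the image equals g(x) = -27x^2 - 81x - 153/4

Δ f = -9x^3 - (27/2)x^2 - 9x - 9/4
E_{-1} Δ f = -9x^3 + (27/2)x^2 - 9x + 9/4
Δ (E_{-1} ∘ Δ) f = -27x^2 - 9/2
E_{-1/2} (E_{-1} ∘ Δ) f = -9x^3 + 27x^2 - (117/4)x + 45/4
D (E_{-1} ∘ Δ) f = -27x^2 + 27x - 9
(Δ + E_{-1/2} + D) (E_{-1} ∘ Δ) f = -9x^3 - 27x^2 - (9/4)x - 9/4
Δ (Δ + E_{-1/2} + D) (E_{-1} ∘ Δ) f = -27x^2 - 81x - 153/4


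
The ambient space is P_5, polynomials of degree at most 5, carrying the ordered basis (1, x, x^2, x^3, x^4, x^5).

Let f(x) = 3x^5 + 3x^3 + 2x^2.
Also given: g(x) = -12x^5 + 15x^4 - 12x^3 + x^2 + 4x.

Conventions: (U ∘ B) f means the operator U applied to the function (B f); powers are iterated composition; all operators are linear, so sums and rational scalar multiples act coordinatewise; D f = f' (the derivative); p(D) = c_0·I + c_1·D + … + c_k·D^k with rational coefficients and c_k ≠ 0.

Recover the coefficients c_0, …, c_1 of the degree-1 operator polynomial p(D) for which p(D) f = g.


D^0 f = 3x^5 + 3x^3 + 2x^2
D^1 f = 15x^4 + 9x^2 + 4x
matching coefficients of g against c_0 f + c_1 Df + … from the top degree down determines the c_i
solution: c_0 = -4, c_1 = 1

c_0 = -4, c_1 = 1


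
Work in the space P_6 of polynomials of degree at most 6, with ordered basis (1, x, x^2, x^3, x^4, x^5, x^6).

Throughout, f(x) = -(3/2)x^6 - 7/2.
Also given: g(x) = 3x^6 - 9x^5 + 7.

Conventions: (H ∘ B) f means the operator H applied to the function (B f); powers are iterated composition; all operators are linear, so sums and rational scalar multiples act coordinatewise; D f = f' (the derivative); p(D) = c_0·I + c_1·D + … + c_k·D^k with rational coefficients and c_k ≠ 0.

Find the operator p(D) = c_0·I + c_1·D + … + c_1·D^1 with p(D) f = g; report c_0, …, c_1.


D^0 f = -(3/2)x^6 - 7/2
D^1 f = -9x^5
matching coefficients of g against c_0 f + c_1 Df + … from the top degree down determines the c_i
solution: c_0 = -2, c_1 = 1

c_0 = -2, c_1 = 1


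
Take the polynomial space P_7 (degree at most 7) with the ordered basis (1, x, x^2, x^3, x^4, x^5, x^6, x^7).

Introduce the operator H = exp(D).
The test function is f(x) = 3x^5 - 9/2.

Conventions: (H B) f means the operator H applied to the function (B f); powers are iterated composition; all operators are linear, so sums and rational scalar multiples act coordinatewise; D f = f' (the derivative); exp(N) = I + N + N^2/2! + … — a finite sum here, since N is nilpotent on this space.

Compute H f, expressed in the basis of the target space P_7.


order-1 term: 15x^4
order-2 term: 30x^3
order-3 term: 30x^2
order-4 term: 15x
order-5 term: 3
the series for exp(D) f terminates at order 5
exp(D) f = 3x^5 + 15x^4 + 30x^3 + 30x^2 + 15x - 3/2

g(x) = 3x^5 + 15x^4 + 30x^3 + 30x^2 + 15x - 3/2


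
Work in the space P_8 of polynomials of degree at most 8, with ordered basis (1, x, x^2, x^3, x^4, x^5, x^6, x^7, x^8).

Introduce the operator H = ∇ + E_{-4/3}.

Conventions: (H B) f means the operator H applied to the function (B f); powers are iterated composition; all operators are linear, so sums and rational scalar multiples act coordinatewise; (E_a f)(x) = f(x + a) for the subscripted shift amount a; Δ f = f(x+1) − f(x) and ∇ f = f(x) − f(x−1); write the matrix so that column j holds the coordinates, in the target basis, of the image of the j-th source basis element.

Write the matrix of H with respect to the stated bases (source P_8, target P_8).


the matrix is [[1, -1/3, 7/9, -37/27, 175/81, -781/243, 3367/729, -14197/2187, 58975/6561]; [0, 1, -2/3, 7/3, -148/27, 875/81, -1562/81, 23569/729, -113576/2187]; [0, 0, 1, -1, 14/3, -370/27, 875/27, -5467/81, 94276/729]; [0, 0, 0, 1, -4/3, 70/9, -740/27, 6125/81, -43736/243]; [0, 0, 0, 0, 1, -5/3, 35/3, -1295/27, 12250/81]; [0, 0, 0, 0, 0, 1, -2, 49/3, -2072/27]; [0, 0, 0, 0, 0, 0, 1, -7/3, 196/9]; [0, 0, 0, 0, 0, 0, 0, 1, -8/3]; [0, 0, 0, 0, 0, 0, 0, 0, 1]] (rows listed top to bottom)

image of 1: 1
image of x: x - 1/3
image of x^2: x^2 - (2/3)x + 7/9
image of x^3: x^3 - x^2 + (7/3)x - 37/27
image of x^4: x^4 - (4/3)x^3 + (14/3)x^2 - (148/27)x + 175/81
image of x^5: x^5 - (5/3)x^4 + (70/9)x^3 - (370/27)x^2 + (875/81)x - 781/243
image of x^6: x^6 - 2x^5 + (35/3)x^4 - (740/27)x^3 + (875/27)x^2 - (1562/81)x + 3367/729
image of x^7: x^7 - (7/3)x^6 + (49/3)x^5 - (1295/27)x^4 + (6125/81)x^3 - (5467/81)x^2 + (23569/729)x - 14197/2187
image of x^8: x^8 - (8/3)x^7 + (196/9)x^6 - (2072/27)x^5 + (12250/81)x^4 - (43736/243)x^3 + (94276/729)x^2 - (113576/2187)x + 58975/6561
each image's coordinates form column j of the matrix


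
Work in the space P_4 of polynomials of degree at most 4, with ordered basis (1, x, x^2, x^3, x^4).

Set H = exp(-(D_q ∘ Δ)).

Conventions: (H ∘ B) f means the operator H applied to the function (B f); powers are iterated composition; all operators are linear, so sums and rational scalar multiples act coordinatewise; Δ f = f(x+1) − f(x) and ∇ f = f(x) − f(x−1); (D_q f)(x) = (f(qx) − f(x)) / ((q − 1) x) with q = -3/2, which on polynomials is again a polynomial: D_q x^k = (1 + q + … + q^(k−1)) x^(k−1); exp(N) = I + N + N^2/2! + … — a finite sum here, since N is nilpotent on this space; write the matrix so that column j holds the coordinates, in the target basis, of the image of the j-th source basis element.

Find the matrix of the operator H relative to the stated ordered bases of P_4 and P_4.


image of 1: 1
image of x: x
image of x^2: x^2 - 2
image of x^3: x^3 + (3/2)x - 3
image of x^4: x^4 - 7x^2 + 3x + 3
each image's coordinates form column j of the matrix

the matrix is [[1, 0, -2, -3, 3]; [0, 1, 0, 3/2, 3]; [0, 0, 1, 0, -7]; [0, 0, 0, 1, 0]; [0, 0, 0, 0, 1]] (rows listed top to bottom)


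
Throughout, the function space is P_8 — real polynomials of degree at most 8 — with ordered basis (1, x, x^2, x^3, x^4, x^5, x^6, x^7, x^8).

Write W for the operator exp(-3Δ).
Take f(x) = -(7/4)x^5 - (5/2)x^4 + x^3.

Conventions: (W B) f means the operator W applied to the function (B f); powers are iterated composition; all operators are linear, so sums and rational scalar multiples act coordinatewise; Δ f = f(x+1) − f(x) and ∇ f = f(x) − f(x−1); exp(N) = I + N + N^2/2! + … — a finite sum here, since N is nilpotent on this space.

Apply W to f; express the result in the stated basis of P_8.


g(x) = -(7/4)x^5 + (95/4)x^4 - 74x^3 - (93/2)x^2 + (927/4)x + 15/2

order-1 term: (105/4)x^4 + (165/2)x^3 + (177/2)x^2 + (189/4)x + 39/4
order-2 term: -(315/2)x^3 - (1215/2)x^2 - (3177/4)x - 1467/4
order-3 term: (945/2)x^2 + (3375/2)x + 6237/4
order-4 term: -(2835/4)x - 1620
order-5 term: 1701/4
the series for exp(-3Δ) f terminates at order 5
exp(-3Δ) f = -(7/4)x^5 + (95/4)x^4 - 74x^3 - (93/2)x^2 + (927/4)x + 15/2


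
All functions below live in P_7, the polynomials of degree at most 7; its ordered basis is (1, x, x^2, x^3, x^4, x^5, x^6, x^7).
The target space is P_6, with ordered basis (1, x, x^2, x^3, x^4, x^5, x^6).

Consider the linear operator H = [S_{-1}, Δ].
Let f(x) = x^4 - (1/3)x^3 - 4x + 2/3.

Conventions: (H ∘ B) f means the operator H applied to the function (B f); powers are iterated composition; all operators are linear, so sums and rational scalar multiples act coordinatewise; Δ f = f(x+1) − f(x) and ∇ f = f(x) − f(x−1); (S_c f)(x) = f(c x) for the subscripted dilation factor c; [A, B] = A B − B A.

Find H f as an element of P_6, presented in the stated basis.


the result is g(x) = -8x^3 - 2x^2 - 8x - 26/3

Δ f = 4x^3 + 5x^2 + 3x - 10/3
S_{-1} Δ f = -4x^3 + 5x^2 - 3x - 10/3
S_{-1} f = x^4 + (1/3)x^3 + 4x + 2/3
Δ S_{-1} f = 4x^3 + 7x^2 + 5x + 16/3
[S_{-1}, Δ] f = -8x^3 - 2x^2 - 8x - 26/3


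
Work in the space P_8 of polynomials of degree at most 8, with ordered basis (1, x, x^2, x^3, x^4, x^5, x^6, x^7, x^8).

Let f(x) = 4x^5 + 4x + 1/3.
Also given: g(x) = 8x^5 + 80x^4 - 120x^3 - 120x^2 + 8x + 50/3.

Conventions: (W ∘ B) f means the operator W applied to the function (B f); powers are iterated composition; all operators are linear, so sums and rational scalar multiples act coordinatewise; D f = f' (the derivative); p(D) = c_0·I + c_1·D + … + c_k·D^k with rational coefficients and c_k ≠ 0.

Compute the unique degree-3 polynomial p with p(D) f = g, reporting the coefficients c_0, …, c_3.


D^0 f = 4x^5 + 4x + 1/3
D^1 f = 20x^4 + 4
D^2 f = 80x^3
D^3 f = 240x^2
matching coefficients of g against c_0 f + c_1 Df + … from the top degree down determines the c_i
solution: c_0 = 2, c_1 = 4, c_2 = -3/2, c_3 = -1/2

c_0 = 2, c_1 = 4, c_2 = -3/2, c_3 = -1/2


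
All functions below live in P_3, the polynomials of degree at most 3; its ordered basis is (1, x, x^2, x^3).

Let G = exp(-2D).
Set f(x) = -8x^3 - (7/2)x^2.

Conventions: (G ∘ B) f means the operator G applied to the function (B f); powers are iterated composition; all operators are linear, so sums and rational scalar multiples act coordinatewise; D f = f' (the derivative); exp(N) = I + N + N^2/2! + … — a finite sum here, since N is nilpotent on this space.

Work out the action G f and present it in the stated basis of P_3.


the image equals g(x) = -8x^3 + (89/2)x^2 - 82x + 50

order-1 term: 48x^2 + 14x
order-2 term: -96x - 14
order-3 term: 64
the series for exp(-2D) f terminates at order 3
exp(-2D) f = -8x^3 + (89/2)x^2 - 82x + 50


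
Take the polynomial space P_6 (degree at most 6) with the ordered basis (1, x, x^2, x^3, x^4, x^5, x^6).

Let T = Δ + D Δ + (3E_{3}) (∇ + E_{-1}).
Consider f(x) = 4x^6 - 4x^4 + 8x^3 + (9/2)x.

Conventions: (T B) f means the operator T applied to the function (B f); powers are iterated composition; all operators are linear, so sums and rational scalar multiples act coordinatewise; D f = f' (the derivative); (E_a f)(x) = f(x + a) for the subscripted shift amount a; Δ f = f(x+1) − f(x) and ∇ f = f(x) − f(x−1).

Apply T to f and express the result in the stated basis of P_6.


the result is g(x) = 12x^6 + 240x^5 + 1788x^4 + 6664x^3 + 14400x^2 + (34027/2)x + 8509

Δ f = 24x^5 + 60x^4 + 64x^3 + 60x^2 + 32x + 25/2
Δ f = 24x^5 + 60x^4 + 64x^3 + 60x^2 + 32x + 25/2
D Δ f = 120x^4 + 240x^3 + 192x^2 + 120x + 32
∇ f = 24x^5 - 60x^4 + 64x^3 - 12x^2 - 16x + 25/2
E_{-1} f = 4x^6 - 24x^5 + 56x^4 - 56x^3 + 12x^2 + (41/2)x - 25/2
(∇ + E_{-1}) f = 4x^6 - 4x^4 + 8x^3 + (9/2)x
E_{3} (∇ + E_{-1}) f = 4x^6 + 72x^5 + 536x^4 + 2120x^3 + 4716x^2 + (11241/2)x + 5643/2
(3E_{3}) (∇ + E_{-1}) f = 12x^6 + 216x^5 + 1608x^4 + 6360x^3 + 14148x^2 + (33723/2)x + 16929/2
(Δ + D Δ + (3E_{3}) (∇ + E_{-1})) f = 12x^6 + 240x^5 + 1788x^4 + 6664x^3 + 14400x^2 + (34027/2)x + 8509


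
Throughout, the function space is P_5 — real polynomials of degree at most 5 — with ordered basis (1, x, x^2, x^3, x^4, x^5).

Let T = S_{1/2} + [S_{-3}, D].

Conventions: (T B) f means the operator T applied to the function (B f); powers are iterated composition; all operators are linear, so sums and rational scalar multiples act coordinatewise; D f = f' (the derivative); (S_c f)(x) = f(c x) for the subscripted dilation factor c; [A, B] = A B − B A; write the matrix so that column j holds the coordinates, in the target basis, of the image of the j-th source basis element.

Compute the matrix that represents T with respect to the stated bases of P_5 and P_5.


image of 1: 1
image of x: (1/2)x + 4
image of x^2: (1/4)x^2 - 24x
image of x^3: (1/8)x^3 + 108x^2
image of x^4: (1/16)x^4 - 432x^3
image of x^5: (1/32)x^5 + 1620x^4
each image's coordinates form column j of the matrix

the matrix is [[1, 4, 0, 0, 0, 0]; [0, 1/2, -24, 0, 0, 0]; [0, 0, 1/4, 108, 0, 0]; [0, 0, 0, 1/8, -432, 0]; [0, 0, 0, 0, 1/16, 1620]; [0, 0, 0, 0, 0, 1/32]] (rows listed top to bottom)


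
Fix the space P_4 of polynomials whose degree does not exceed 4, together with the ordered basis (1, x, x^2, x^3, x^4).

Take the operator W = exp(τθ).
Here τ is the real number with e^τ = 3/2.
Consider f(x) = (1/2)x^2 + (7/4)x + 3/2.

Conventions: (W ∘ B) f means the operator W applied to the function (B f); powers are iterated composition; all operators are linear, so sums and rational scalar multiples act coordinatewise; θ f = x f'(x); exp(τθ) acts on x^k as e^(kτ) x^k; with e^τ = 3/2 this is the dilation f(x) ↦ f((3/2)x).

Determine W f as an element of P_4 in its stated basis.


g(x) = (9/8)x^2 + (21/8)x + 3/2

exp(τθ) x^k = e^(kτ) x^k; with e^τ = 3/2 this sends x^k to (3/2)^k x^k
x ↦ 3/2 x
x^2 ↦ 9/4 x^2
applying this coordinatewise to f: exp(τθ) f = (9/8)x^2 + (21/8)x + 3/2


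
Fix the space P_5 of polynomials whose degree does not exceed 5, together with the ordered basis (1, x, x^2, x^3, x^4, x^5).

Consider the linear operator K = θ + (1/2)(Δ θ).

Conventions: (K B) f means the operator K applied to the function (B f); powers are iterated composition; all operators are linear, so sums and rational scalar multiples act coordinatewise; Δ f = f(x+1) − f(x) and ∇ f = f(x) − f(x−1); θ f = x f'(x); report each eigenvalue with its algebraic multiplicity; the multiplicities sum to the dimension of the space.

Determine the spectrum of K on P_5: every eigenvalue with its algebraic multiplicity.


λ = 0 (multiplicity 1), λ = 1 (multiplicity 1), λ = 2 (multiplicity 1), λ = 3 (multiplicity 1), λ = 4 (multiplicity 1), λ = 5 (multiplicity 1)

image of 1: 0
image of x: x + 1/2
image of x^2: 2x^2 + 2x + 1
image of x^3: 3x^3 + (9/2)x^2 + (9/2)x + 3/2
image of x^4: 4x^4 + 8x^3 + 12x^2 + 8x + 2
image of x^5: 5x^5 + (25/2)x^4 + 25x^3 + 25x^2 + (25/2)x + 5/2
the matrix is upper triangular; its diagonal is (0, 1, 2, 3, 4, 5)
for a triangular matrix the eigenvalues are the diagonal entries, with algebraic multiplicity their repetition count


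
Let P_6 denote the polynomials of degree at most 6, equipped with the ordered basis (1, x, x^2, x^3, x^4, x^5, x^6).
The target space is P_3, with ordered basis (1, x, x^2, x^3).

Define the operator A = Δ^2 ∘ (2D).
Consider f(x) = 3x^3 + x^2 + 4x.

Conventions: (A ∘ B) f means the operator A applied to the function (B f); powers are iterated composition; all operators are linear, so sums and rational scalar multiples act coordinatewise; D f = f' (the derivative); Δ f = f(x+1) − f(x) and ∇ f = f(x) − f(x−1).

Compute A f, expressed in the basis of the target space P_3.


the image equals g(x) = 36

D f = 9x^2 + 2x + 4
(2D) f = 18x^2 + 4x + 8
Δ (2D) f = 36x + 22
Δ Δ (2D) f = 36


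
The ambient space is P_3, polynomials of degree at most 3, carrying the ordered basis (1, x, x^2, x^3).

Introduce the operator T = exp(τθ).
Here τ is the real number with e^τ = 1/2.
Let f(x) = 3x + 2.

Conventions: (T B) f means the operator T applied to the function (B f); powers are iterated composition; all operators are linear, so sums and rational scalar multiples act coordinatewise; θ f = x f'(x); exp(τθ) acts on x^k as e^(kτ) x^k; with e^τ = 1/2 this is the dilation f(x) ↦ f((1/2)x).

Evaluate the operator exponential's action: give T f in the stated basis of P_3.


exp(τθ) x^k = e^(kτ) x^k; with e^τ = 1/2 this sends x^k to (1/2)^k x^k
x ↦ 1/2 x
applying this coordinatewise to f: exp(τθ) f = (3/2)x + 2

g(x) = (3/2)x + 2


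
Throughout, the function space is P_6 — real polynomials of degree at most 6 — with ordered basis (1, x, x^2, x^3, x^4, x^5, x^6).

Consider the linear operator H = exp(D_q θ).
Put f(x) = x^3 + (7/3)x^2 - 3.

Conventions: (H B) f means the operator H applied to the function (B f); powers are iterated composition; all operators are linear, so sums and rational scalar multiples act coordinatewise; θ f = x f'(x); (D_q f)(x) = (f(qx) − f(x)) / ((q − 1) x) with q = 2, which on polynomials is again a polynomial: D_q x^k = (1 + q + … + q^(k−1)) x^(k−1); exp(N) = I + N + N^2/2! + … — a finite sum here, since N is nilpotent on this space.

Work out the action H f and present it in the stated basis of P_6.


order-1 term: 21x^2 + 14x
order-2 term: 63x + 7
order-3 term: 21
the series for exp(D_q θ) f terminates at order 3
exp(D_q θ) f = x^3 + (70/3)x^2 + 77x + 25

g(x) = x^3 + (70/3)x^2 + 77x + 25


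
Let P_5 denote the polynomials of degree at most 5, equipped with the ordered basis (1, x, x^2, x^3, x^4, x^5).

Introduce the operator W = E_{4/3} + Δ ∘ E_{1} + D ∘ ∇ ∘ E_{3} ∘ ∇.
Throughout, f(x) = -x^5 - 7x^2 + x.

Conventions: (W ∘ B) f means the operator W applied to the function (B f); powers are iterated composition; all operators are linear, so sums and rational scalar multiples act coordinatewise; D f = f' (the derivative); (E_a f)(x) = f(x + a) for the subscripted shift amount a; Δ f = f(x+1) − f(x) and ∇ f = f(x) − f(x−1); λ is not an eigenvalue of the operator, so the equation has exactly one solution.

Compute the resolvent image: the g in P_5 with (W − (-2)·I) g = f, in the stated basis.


write g with unknown coordinates in the stated basis and equate coefficients in (W − (-2)·I) g = f
solving from the highest basis element down gives g = -(1/3)x^5 + (35/27)x^4 + (310/243)x^3 - (451/729)x^2 + (35366/6561)x - 392129/59049
check: W g = -(1/3)x^5 - (70/27)x^4 - (620/243)x^3 - (4201/729)x^2 - (64171/6561)x + 784258/59049
so W g − (-2)·g = -x^5 - 7x^2 + x = f ✓

the image equals g(x) = -(1/3)x^5 + (35/27)x^4 + (310/243)x^3 - (451/729)x^2 + (35366/6561)x - 392129/59049


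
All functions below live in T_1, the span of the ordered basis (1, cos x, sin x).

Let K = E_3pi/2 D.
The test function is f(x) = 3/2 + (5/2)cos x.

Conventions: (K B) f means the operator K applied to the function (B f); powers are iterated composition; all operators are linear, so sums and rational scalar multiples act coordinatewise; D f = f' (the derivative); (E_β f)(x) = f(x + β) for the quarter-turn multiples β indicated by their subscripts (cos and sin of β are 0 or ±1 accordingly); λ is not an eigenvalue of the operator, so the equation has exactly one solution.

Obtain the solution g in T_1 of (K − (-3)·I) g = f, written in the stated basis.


write g with unknown coordinates in the stated basis and equate coefficients in (K − (-3)·I) g = f
solving from the highest basis element down gives g = 1/2 + (5/8)cos x
check: K g = (5/8)cos x
so K g − (-3)·g = 3/2 + (5/2)cos x = f ✓

the image equals g(x) = 1/2 + (5/8)cos x


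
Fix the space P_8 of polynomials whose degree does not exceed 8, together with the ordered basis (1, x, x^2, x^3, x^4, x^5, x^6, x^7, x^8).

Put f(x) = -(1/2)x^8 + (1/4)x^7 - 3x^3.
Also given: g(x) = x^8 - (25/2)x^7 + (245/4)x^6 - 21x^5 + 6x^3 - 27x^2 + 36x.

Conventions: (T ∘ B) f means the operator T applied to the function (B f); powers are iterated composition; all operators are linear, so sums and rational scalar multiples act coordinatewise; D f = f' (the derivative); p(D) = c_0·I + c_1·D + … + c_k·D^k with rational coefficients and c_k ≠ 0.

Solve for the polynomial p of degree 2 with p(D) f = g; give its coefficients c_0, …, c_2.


p(D) = -2·I + 3·D − 2·D^2, i.e. c_0 = -2, c_1 = 3, c_2 = -2

D^0 f = -(1/2)x^8 + (1/4)x^7 - 3x^3
D^1 f = -4x^7 + (7/4)x^6 - 9x^2
D^2 f = -28x^6 + (21/2)x^5 - 18x
matching coefficients of g against c_0 f + c_1 Df + … from the top degree down determines the c_i
solution: c_0 = -2, c_1 = 3, c_2 = -2


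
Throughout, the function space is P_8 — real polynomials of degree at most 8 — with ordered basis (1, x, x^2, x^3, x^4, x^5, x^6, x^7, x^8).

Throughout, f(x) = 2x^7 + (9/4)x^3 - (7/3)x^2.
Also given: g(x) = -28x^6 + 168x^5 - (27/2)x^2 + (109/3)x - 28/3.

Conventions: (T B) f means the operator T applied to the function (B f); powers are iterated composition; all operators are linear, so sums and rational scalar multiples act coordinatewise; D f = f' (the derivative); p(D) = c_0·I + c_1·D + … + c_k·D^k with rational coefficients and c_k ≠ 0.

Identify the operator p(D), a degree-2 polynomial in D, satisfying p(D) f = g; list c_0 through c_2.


D^0 f = 2x^7 + (9/4)x^3 - (7/3)x^2
D^1 f = 14x^6 + (27/4)x^2 - (14/3)x
D^2 f = 84x^5 + (27/2)x - 14/3
matching coefficients of g against c_0 f + c_1 Df + … from the top degree down determines the c_i
solution: c_0 = 0, c_1 = -2, c_2 = 2

p(D) = -2·D + 2·D^2, i.e. c_0 = 0, c_1 = -2, c_2 = 2


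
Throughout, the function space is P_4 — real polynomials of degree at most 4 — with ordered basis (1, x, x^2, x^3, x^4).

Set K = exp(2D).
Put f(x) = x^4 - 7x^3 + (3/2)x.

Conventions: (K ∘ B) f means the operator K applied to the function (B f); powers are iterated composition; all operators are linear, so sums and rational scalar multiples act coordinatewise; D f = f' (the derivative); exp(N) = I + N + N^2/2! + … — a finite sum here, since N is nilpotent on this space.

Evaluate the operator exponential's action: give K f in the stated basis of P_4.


order-1 term: 8x^3 - 42x^2 + 3
order-2 term: 24x^2 - 84x
order-3 term: 32x - 56
order-4 term: 16
the series for exp(2D) f terminates at order 4
exp(2D) f = x^4 + x^3 - 18x^2 - (101/2)x - 37

the image equals g(x) = x^4 + x^3 - 18x^2 - (101/2)x - 37


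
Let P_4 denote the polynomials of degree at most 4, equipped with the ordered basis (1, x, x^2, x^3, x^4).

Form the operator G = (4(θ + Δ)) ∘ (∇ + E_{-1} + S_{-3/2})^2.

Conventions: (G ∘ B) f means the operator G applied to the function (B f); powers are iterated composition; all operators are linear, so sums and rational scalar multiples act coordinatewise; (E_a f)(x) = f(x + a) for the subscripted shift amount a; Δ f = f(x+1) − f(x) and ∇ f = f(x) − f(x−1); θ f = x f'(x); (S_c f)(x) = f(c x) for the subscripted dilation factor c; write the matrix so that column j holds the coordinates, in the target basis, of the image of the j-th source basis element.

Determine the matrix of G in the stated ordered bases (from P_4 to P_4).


the matrix is [[0, 1, 169/4, 361/16, 9409/64]; [0, 1, 169/2, 1083/16, 9409/16]; [0, 0, 169/2, 1083/16, 28227/32]; [0, 0, 0, 1083/16, 9409/16]; [0, 0, 0, 0, 9409/16]] (rows listed top to bottom)

image of 1: 0
image of x: x + 1
image of x^2: (169/2)x^2 + (169/2)x + 169/4
image of x^3: (1083/16)x^3 + (1083/16)x^2 + (1083/16)x + 361/16
image of x^4: (9409/16)x^4 + (9409/16)x^3 + (28227/32)x^2 + (9409/16)x + 9409/64
each image's coordinates form column j of the matrix


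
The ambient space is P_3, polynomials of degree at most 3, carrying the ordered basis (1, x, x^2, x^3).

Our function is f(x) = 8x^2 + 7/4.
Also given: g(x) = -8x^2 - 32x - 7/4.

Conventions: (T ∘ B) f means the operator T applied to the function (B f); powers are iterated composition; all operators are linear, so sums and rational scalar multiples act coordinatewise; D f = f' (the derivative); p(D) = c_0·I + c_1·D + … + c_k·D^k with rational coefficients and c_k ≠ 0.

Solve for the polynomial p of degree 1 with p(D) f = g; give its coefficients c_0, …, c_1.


c_0 = -1, c_1 = -2

D^0 f = 8x^2 + 7/4
D^1 f = 16x
matching coefficients of g against c_0 f + c_1 Df + … from the top degree down determines the c_i
solution: c_0 = -1, c_1 = -2


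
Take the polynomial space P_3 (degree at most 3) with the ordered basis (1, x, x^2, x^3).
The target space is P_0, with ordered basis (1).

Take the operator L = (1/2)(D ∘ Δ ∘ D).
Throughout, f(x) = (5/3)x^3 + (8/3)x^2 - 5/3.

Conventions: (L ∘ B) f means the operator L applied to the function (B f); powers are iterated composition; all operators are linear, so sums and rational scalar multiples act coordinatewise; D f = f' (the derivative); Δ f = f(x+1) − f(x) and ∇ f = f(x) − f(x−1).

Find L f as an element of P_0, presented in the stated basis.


the result is g(x) = 5

D f = 5x^2 + (16/3)x
Δ D f = 10x + 31/3
D Δ D f = 10
((1/2)(D ∘ Δ ∘ D)) f = 5


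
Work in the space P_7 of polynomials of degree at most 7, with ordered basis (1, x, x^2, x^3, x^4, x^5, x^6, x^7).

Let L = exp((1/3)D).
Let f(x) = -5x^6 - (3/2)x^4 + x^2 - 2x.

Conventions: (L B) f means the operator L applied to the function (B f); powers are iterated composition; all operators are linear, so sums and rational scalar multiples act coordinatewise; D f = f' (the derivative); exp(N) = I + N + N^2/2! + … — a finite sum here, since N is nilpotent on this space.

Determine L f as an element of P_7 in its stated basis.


order-1 term: -10x^5 - 2x^3 + (2/3)x - 2/3
order-2 term: -(25/3)x^4 - x^2 + 1/9
order-3 term: -(100/27)x^3 - (2/9)x
order-4 term: -(25/27)x^2 - 1/54
order-5 term: -(10/81)x
order-6 term: -5/729
the series for exp((1/3)D) f terminates at order 6
exp((1/3)D) f = -5x^6 - 10x^5 - (59/6)x^4 - (154/27)x^3 - (25/27)x^2 - (136/81)x - 847/1458

the image equals g(x) = -5x^6 - 10x^5 - (59/6)x^4 - (154/27)x^3 - (25/27)x^2 - (136/81)x - 847/1458


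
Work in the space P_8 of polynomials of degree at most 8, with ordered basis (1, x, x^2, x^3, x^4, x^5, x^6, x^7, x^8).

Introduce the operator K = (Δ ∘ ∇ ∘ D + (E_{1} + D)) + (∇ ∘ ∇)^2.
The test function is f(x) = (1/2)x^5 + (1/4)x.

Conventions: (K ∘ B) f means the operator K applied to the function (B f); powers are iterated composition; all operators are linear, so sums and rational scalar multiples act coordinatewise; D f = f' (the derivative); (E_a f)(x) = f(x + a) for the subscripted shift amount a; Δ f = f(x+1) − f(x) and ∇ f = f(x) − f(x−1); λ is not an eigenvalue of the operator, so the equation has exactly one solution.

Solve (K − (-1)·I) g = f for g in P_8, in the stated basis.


write g with unknown coordinates in the stated basis and equate coefficients in (K − (-1)·I) g = f
solving from the highest basis element down gives g = (1/4)x^5 - (5/4)x^4 + (15/4)x^3 - (65/4)x^2 + (231/8)x + 83/8
check: K g = (1/4)x^5 + (5/4)x^4 - (15/4)x^3 + (65/4)x^2 - (229/8)x - 83/8
so K g − (-1)·g = (1/2)x^5 + (1/4)x = f ✓

the image equals g(x) = (1/4)x^5 - (5/4)x^4 + (15/4)x^3 - (65/4)x^2 + (231/8)x + 83/8


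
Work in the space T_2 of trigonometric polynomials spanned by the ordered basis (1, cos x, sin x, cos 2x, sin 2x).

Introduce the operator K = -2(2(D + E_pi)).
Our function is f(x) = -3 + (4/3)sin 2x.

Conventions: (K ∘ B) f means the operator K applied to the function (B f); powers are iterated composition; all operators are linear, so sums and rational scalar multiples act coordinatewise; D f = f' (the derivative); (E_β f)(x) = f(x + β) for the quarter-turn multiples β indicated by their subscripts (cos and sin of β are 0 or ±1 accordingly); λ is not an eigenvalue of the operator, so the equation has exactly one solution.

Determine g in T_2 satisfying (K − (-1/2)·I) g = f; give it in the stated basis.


the image equals g(x) = 6/7 + (128/915)cos 2x - (56/915)sin 2x

write g with unknown coordinates in the stated basis and equate coefficients in (K − (-1/2)·I) g = f
solving from the highest basis element down gives g = 6/7 + (128/915)cos 2x - (56/915)sin 2x
check: K g = -24/7 - (64/915)cos 2x + (416/305)sin 2x
so K g − (-1/2)·g = -3 + (4/3)sin 2x = f ✓


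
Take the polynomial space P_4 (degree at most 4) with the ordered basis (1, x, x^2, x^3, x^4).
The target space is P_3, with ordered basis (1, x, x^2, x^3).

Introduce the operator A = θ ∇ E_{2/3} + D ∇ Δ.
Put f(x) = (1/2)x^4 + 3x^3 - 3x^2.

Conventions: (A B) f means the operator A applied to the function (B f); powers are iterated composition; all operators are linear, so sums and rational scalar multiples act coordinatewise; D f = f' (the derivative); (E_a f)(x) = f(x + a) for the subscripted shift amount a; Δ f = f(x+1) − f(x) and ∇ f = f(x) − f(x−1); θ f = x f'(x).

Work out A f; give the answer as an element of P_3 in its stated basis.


E_{2/3} f = (1/2)x^4 + (13/3)x^3 + (13/3)x^2 + (16/27)x - 28/81
∇ E_{2/3} f = 2x^3 + 10x^2 - (7/3)x + 5/54
θ ∇ E_{2/3} f = 6x^3 + 20x^2 - (7/3)x
Δ f = 2x^3 + 12x^2 + 5x + 1/2
∇ Δ f = 6x^2 + 18x - 5
D ∇ Δ f = 12x + 18
(θ ∇ E_{2/3} + D ∇ Δ) f = 6x^3 + 20x^2 + (29/3)x + 18

the result is g(x) = 6x^3 + 20x^2 + (29/3)x + 18


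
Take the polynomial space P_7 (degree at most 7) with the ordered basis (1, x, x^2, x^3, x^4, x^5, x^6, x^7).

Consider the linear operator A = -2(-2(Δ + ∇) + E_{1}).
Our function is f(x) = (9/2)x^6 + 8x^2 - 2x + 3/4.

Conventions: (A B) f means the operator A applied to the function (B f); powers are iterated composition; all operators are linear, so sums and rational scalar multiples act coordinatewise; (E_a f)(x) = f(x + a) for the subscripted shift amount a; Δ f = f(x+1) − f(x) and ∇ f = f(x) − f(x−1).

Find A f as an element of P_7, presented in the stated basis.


g(x) = -9x^6 + 162x^5 - 135x^4 + 540x^3 - 151x^2 + 262x - 77/2

Δ f = 27x^5 + (135/2)x^4 + 90x^3 + (135/2)x^2 + 43x + 21/2
∇ f = 27x^5 - (135/2)x^4 + 90x^3 - (135/2)x^2 + 43x - 29/2
(Δ + ∇) f = 54x^5 + 180x^3 + 86x - 4
(-2(Δ + ∇)) f = -108x^5 - 360x^3 - 172x + 8
E_{1} f = (9/2)x^6 + 27x^5 + (135/2)x^4 + 90x^3 + (151/2)x^2 + 41x + 45/4
(-2(Δ + ∇) + E_{1}) f = (9/2)x^6 - 81x^5 + (135/2)x^4 - 270x^3 + (151/2)x^2 - 131x + 77/4
(-2(-2(Δ + ∇) + E_{1})) f = -9x^6 + 162x^5 - 135x^4 + 540x^3 - 151x^2 + 262x - 77/2


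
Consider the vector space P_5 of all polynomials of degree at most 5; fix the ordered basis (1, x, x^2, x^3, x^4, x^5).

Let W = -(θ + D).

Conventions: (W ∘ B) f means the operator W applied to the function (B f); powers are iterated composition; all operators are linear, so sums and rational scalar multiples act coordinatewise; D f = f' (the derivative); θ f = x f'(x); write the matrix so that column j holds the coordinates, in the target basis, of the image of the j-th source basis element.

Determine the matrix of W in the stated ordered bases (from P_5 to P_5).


image of 1: 0
image of x: -x - 1
image of x^2: -2x^2 - 2x
image of x^3: -3x^3 - 3x^2
image of x^4: -4x^4 - 4x^3
image of x^5: -5x^5 - 5x^4
each image's coordinates form column j of the matrix

the matrix is [[0, -1, 0, 0, 0, 0]; [0, -1, -2, 0, 0, 0]; [0, 0, -2, -3, 0, 0]; [0, 0, 0, -3, -4, 0]; [0, 0, 0, 0, -4, -5]; [0, 0, 0, 0, 0, -5]] (rows listed top to bottom)


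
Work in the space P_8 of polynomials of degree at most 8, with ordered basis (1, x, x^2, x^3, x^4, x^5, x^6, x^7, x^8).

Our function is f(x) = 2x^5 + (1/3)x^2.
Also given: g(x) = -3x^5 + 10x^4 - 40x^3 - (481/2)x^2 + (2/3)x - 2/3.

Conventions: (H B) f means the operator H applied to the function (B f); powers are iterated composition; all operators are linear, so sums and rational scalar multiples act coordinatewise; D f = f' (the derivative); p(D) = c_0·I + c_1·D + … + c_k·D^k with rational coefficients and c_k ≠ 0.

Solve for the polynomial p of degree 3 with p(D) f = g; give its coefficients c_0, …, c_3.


D^0 f = 2x^5 + (1/3)x^2
D^1 f = 10x^4 + (2/3)x
D^2 f = 40x^3 + 2/3
D^3 f = 120x^2
matching coefficients of g against c_0 f + c_1 Df + … from the top degree down determines the c_i
solution: c_0 = -3/2, c_1 = 1, c_2 = -1, c_3 = -2

c_0 = -3/2, c_1 = 1, c_2 = -1, c_3 = -2


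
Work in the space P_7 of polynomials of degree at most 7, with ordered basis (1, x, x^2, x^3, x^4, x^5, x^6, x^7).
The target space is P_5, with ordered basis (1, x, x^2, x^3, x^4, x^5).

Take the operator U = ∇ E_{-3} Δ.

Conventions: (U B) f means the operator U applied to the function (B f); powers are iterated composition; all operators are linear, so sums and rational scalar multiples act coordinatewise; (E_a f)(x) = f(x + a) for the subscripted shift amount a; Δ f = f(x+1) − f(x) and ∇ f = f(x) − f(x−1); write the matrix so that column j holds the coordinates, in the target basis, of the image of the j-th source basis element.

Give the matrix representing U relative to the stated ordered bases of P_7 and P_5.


the matrix is [[0, 0, 2, -18, 110, -570, 2702, -12138]; [0, 0, 0, 6, -72, 550, -3420, 18914]; [0, 0, 0, 0, 12, -180, 1650, -11970]; [0, 0, 0, 0, 0, 20, -360, 3850]; [0, 0, 0, 0, 0, 0, 30, -630]; [0, 0, 0, 0, 0, 0, 0, 42]] (rows listed top to bottom)

image of 1: 0
image of x: 0
image of x^2: 2
image of x^3: 6x - 18
image of x^4: 12x^2 - 72x + 110
image of x^5: 20x^3 - 180x^2 + 550x - 570
image of x^6: 30x^4 - 360x^3 + 1650x^2 - 3420x + 2702
image of x^7: 42x^5 - 630x^4 + 3850x^3 - 11970x^2 + 18914x - 12138
each image's coordinates form column j of the matrix


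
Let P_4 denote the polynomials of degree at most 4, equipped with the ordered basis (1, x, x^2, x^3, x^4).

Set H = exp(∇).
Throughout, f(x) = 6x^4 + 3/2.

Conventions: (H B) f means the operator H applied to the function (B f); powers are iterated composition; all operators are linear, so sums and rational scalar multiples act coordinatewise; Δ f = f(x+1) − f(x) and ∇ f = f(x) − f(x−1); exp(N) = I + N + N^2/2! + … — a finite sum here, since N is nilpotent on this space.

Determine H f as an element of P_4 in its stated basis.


g(x) = 6x^4 + 24x^3 - 24x + 15/2

order-1 term: 24x^3 - 36x^2 + 24x - 6
order-2 term: 36x^2 - 72x + 42
order-3 term: 24x - 36
order-4 term: 6
the series for exp(∇) f terminates at order 4
exp(∇) f = 6x^4 + 24x^3 - 24x + 15/2


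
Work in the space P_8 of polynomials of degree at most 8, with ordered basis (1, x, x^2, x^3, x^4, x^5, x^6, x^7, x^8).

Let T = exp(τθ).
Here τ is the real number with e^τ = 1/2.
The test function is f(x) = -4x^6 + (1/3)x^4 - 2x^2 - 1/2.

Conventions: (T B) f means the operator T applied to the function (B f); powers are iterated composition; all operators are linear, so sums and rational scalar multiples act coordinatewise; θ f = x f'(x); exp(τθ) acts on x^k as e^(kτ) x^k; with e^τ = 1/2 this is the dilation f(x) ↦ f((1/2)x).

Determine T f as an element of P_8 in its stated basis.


exp(τθ) x^k = e^(kτ) x^k; with e^τ = 1/2 this sends x^k to (1/2)^k x^k
x^2 ↦ 1/4 x^2
x^4 ↦ 1/16 x^4
x^6 ↦ 1/64 x^6
applying this coordinatewise to f: exp(τθ) f = -(1/16)x^6 + (1/48)x^4 - (1/2)x^2 - 1/2

the result is g(x) = -(1/16)x^6 + (1/48)x^4 - (1/2)x^2 - 1/2


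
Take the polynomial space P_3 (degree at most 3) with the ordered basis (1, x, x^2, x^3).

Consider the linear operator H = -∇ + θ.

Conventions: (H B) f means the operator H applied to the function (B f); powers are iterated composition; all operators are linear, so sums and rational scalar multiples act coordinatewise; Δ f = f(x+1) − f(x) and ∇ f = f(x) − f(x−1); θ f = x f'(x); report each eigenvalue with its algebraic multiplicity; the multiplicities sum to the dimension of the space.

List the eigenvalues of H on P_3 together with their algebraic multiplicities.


λ = 0 (multiplicity 1), λ = 1 (multiplicity 1), λ = 2 (multiplicity 1), λ = 3 (multiplicity 1)

image of 1: 0
image of x: x - 1
image of x^2: 2x^2 - 2x + 1
image of x^3: 3x^3 - 3x^2 + 3x - 1
the matrix is upper triangular; its diagonal is (0, 1, 2, 3)
for a triangular matrix the eigenvalues are the diagonal entries, with algebraic multiplicity their repetition count


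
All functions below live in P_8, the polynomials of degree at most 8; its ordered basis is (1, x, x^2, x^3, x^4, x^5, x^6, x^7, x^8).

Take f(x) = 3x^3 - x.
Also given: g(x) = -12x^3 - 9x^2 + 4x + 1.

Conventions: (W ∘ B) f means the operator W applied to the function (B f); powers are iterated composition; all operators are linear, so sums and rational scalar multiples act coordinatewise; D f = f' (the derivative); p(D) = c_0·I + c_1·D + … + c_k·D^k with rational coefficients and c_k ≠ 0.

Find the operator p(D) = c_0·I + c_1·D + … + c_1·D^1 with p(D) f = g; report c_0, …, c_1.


c_0 = -4, c_1 = -1

D^0 f = 3x^3 - x
D^1 f = 9x^2 - 1
matching coefficients of g against c_0 f + c_1 Df + … from the top degree down determines the c_i
solution: c_0 = -4, c_1 = -1


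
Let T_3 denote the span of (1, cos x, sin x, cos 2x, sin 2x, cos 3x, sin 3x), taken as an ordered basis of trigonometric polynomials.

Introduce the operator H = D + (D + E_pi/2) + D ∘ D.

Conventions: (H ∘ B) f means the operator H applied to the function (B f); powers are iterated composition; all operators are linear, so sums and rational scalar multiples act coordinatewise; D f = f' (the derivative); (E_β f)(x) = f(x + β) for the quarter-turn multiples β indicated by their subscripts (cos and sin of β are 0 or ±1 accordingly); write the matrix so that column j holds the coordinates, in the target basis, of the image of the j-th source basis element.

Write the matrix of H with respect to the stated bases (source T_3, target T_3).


the matrix is [[1, 0, 0, 0, 0, 0, 0]; [0, -1, 3, 0, 0, 0, 0]; [0, -3, -1, 0, 0, 0, 0]; [0, 0, 0, -5, 4, 0, 0]; [0, 0, 0, -4, -5, 0, 0]; [0, 0, 0, 0, 0, -9, 5]; [0, 0, 0, 0, 0, -5, -9]] (rows listed top to bottom)

image of 1: 1
image of cos x: -cos x - 3sin x
image of sin x: 3cos x - sin x
image of cos 2x: -5cos 2x - 4sin 2x
image of sin 2x: 4cos 2x - 5sin 2x
image of cos 3x: -9cos 3x - 5sin 3x
image of sin 3x: 5cos 3x - 9sin 3x
each image's coordinates form column j of the matrix


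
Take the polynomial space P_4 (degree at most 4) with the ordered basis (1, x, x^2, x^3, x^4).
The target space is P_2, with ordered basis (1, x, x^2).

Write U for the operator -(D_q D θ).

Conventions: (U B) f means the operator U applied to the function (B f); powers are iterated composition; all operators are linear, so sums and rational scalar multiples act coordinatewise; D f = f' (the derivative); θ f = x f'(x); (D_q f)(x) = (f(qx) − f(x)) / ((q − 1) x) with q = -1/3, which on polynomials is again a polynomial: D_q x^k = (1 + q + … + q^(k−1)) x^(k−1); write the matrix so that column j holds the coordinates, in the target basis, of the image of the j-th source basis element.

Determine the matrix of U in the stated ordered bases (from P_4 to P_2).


the matrix is [[0, 0, -4, 0, 0]; [0, 0, 0, -6, 0]; [0, 0, 0, 0, -112/9]] (rows listed top to bottom)

image of 1: 0
image of x: 0
image of x^2: -4
image of x^3: -6x
image of x^4: -(112/9)x^2
each image's coordinates form column j of the matrix
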